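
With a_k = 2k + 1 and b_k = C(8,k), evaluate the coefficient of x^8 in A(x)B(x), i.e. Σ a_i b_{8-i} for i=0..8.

2304

Write out a_i and b_{8-i} for i = 0,…,8 and sum the products.
Σ = 1·1 + 3·8 + 5·28 + 7·56 + 9·70 + 11·56 + 13·28 + 15·8 + 17·1 = 2304.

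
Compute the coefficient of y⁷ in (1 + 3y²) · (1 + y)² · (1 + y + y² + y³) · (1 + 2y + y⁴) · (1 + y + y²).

122

(1 + 3y²) has coefficients 1,0,3 for degrees 0…2.
(1 + y)² has coefficients 1,2,1,0,0,0,0,0 for degrees 0…7.
Multiplying by (1 + y + y² + y³) gives running coefficients 1,3,4,4,3,1,0,0 for degrees 0…7.
Multiplying by (1 + 2y + y⁴) gives running coefficients 1,5,10,12,12,10,6,4 for degrees 0…7.
Finally multiplying by (1 + y + y²), the product of all factors after the first has coefficients 1,6,16,27,34,34,28,20 for degrees 0…7.
[y⁷] = 1·20 + 3·34 = 122.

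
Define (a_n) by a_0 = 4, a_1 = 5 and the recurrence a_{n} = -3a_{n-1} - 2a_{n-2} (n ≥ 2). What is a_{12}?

The ordinary generating function has denominator 1 + 3z + 2z^2.
Iterating the recurrence: a_0,…,a_{12} = 4, 5, -23, 59, -131, 275, -563, 1139, -2291, 4595, -9203, 18419, -36851.

-36851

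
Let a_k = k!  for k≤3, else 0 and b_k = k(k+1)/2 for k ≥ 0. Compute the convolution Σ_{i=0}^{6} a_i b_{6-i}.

The convolution is the x^6 coefficient of A(x)B(x).
Σ = 1·21 + 1·15 + 2·10 + 6·6 + 0·3 + 0·1 + 0·0 = 92.

92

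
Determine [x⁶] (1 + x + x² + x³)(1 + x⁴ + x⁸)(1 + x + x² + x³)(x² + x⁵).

6

(1 + x + x² + x³) has coefficients 1,1,1,1 for degrees 0…3.
(1 + x⁴ + x⁸) has coefficients 1,0,0,0,1,0,0 for degrees 0…6.
Multiplying by (1 + x + x² + x³) gives running coefficients 1,1,1,1,1,1,1 for degrees 0…6.
Finally multiplying by (x² + x⁵), the product of all factors after the first has coefficients 0,0,1,1,1,2,2 for degrees 0…6.
[x⁶] = 1·2 + 1·2 + 1·1 + 1·1 = 6.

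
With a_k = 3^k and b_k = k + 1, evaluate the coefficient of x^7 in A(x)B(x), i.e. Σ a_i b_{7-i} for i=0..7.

The convolution is the t^7 coefficient of A(t)B(t).
Σ = 1·8 + 3·7 + 9·6 + 27·5 + 81·4 + 243·3 + 729·2 + 2187·1 = 4916.

4916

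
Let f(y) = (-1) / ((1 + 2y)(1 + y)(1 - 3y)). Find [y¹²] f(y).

Partial fractions give a closed form: a_n = (-4/5)·(-2)^n + (1/4)·(-1)^n + (-9/20)·3^n.
At n = 12: a_12 = -242425.

-242425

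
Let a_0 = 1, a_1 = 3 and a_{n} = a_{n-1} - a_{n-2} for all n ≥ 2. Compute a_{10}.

-3

The ordinary generating function has denominator 1 - q + q^2.
Iterating the recurrence: a_0,…,a_{10} = 1, 3, 2, -1, -3, -2, 1, 3, 2, -1, -3.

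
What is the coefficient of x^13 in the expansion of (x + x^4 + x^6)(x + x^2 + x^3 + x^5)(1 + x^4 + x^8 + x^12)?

(x + x^4 + x^6) has coefficients 0,1,0,0,1,0,1 for degrees 0…6.
(x + x^2 + x^3 + x^5) has coefficients 0,1,1,1,0,1,0,0,0,0,0,0,0,0 for degrees 0…13.
Finally multiplying by (1 + x^4 + x^8 + x^12), the product of all factors after the first has coefficients 0,1,1,1,0,2,1,1,0,2,1,1,0,2 for degrees 0…13.
[x^13] = 1·0 + 1·2 + 1·1 = 3.

3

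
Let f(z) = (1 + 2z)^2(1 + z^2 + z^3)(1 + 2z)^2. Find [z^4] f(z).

48

(1 + 2z)^2 has coefficients 1,4,4 for degrees 0…2.
(1 + z^2 + z^3) has coefficients 1,0,1,1,0 for degrees 0…4.
Finally multiplying by (1 + 2z)^2, the product of all factors after the first has coefficients 1,4,5,5,8 for degrees 0…4.
[z^4] = 1·8 + 4·5 + 4·5 = 48.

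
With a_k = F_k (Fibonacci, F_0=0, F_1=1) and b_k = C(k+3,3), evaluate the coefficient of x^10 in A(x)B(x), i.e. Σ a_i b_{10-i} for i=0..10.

2098

The convolution is the x^10 coefficient of A(x)B(x).
Σ = 0·286 + 1·220 + 1·165 + 2·120 + 3·84 + 5·56 + 8·35 + 13·20 + 21·10 + 34·4 + 55·1 = 2098.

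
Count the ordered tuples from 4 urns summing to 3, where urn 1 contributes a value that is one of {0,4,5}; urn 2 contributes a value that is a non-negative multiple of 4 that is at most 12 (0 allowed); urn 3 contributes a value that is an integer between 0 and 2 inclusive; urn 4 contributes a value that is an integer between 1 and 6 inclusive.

3

The generating function for the choices is (1 + y^4 + y^5)·(1 + y^4 + y^8 + y^12)·(1 + y + y^2)·(y + y^2 + y^3 + y^4 + y^5 + y^6); the count is [y^3].
(1 + y^4 + y^5) has coefficients 1,0,0,0 for degrees 0…3.
(1 + y^4 + y^8 + y^12) has coefficients 1,0,0,0 for degrees 0…3.
Multiplying by (1 + y + y^2) gives running coefficients 1,1,1,0 for degrees 0…3.
Finally multiplying by (y + y^2 + y^3 + y^4 + y^5 + y^6), the product of all factors after the first has coefficients 0,1,2,3 for degrees 0…3.
[y^3] = 1·3 = 3.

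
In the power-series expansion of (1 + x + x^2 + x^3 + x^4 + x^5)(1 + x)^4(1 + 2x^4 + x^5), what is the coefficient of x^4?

18

(1 + x + x^2 + x^3 + x^4 + x^5) has coefficients 1,1,1,1,1 for degrees 0…4.
(1 + x)^4 has coefficients 1,4,6,4,1 for degrees 0…4.
Finally multiplying by (1 + 2x^4 + x^5), the product of all factors after the first has coefficients 1,4,6,4,3 for degrees 0…4.
[x^4] = 1·3 + 1·4 + 1·6 + 1·4 + 1·1 = 18.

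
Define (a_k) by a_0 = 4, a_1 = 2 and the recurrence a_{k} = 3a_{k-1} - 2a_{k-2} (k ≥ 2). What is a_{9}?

The ordinary generating function has denominator 1 - 3q + 2q^2.
Iterating the recurrence: a_0,…,a_{9} = 4, 2, -2, -10, -26, -58, -122, -250, -506, -1018.

-1018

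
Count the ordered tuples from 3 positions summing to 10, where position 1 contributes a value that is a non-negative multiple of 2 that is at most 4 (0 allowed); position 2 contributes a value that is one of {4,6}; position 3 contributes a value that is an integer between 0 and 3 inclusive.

3

The generating function for the choices is (1 + z^2 + z^4)·(z^4 + z^6)·(1 + z + z^2 + z^3); the count is [z^10].
(1 + z^2 + z^4) has coefficients 1,0,1,0,1 for degrees 0…4.
(z^4 + z^6) has coefficients 0,0,0,0,1,0,1,0,0,0,0 for degrees 0…10.
Finally multiplying by (1 + z + z^2 + z^3), the product of all factors after the first has coefficients 0,0,0,0,1,1,2,2,1,1,0 for degrees 0…10.
[z^10] = 1·0 + 1·1 + 1·2 = 3.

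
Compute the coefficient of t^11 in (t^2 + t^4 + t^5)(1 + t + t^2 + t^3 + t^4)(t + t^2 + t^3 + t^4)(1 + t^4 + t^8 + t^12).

15

(t^2 + t^4 + t^5) has coefficients 0,0,1,0,1,1 for degrees 0…5.
(1 + t + t^2 + t^3 + t^4) has coefficients 1,1,1,1,1,0,0,0,0,0,0,0 for degrees 0…11.
Multiplying by (t + t^2 + t^3 + t^4) gives running coefficients 0,1,2,3,4,4,3,2,1,0,0,0 for degrees 0…11.
Finally multiplying by (1 + t^4 + t^8 + t^12), the product of all factors after the first has coefficients 0,1,2,3,4,5,5,5,5,5,5,5 for degrees 0…11.
[t^11] = 1·5 + 1·5 + 1·5 = 15.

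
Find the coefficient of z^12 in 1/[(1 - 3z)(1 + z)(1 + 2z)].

242425

Partial fractions give a closed form: a_n = (9/20)·3^n + (-1/4)·(-1)^n + (4/5)·(-2)^n.
At n = 12: a_12 = 242425.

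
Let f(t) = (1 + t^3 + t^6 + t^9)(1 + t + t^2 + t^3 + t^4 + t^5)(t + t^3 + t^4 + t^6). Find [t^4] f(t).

4

(1 + t^3 + t^6 + t^9) has coefficients 1,0,0,1,0 for degrees 0…4.
(1 + t + t^2 + t^3 + t^4 + t^5) has coefficients 1,1,1,1,1 for degrees 0…4.
Finally multiplying by (t + t^3 + t^4 + t^6), the product of all factors after the first has coefficients 0,1,1,2,3 for degrees 0…4.
[t^4] = 1·3 + 1·1 = 4.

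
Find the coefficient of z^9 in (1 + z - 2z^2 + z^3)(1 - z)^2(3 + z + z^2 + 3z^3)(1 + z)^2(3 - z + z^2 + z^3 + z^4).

(1 + z - 2z^2 + z^3) has coefficients 1,1,-2,1 for degrees 0…3.
(1 - z)^2 has coefficients 1,-2,1,0,0,0,0,0,0,0 for degrees 0…9.
Multiplying by (3 + z + z^2 + 3z^3) gives running coefficients 3,-5,2,2,-5,3,0,0,0,0 for degrees 0…9.
Multiplying by (1 + z)^2 gives running coefficients 3,1,-5,1,1,-5,1,3,0,0 for degrees 0…9.
Finally multiplying by (3 - z + z^2 + z^3 + z^4), the product of all factors after the first has coefficients 9,0,-13,12,1,-19,5,5,-6,-1 for degrees 0…9.
[z^9] = 1·(-1) + 1·(-6) − 2·5 + 1·5 = -12.

-12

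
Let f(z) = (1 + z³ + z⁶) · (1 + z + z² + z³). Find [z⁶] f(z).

2

(1 + z³ + z⁶) has coefficients 1,0,0,1,0,0,1 for degrees 0…6.
(1 + z + z² + z³) has coefficients 1,1,1,1,0,0,0 for degrees 0…6.
[z⁶] = 1·0 + 1·1 + 1·1 = 2.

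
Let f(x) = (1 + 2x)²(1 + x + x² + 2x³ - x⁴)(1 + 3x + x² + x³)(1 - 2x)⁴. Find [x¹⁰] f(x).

(1 + 2x)² has coefficients 1,4,4 for degrees 0…2.
(1 + x + x² + 2x³ - x⁴) has coefficients 1,1,1,2,-1,0,0,0,0,0,0 for degrees 0…10.
Multiplying by (1 + 3x + x² + x³) gives running coefficients 1,4,5,7,7,0,1,-1,0,0,0 for degrees 0…10.
Finally multiplying by (1 - 2x)⁴, the product of all factors after the first has coefficients 1,-4,-3,31,-41,16,25,-121,144,-56,48 for degrees 0…10.
[x¹⁰] = 1·48 + 4·(-56) + 4·144 = 400.

400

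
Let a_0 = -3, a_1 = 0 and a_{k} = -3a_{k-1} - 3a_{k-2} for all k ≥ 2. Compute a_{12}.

The ordinary generating function has denominator 1 + 3q + 3q^2.
Iterating the recurrence: a_0,…,a_{12} = -3, 0, 9, -27, 54, -81, 81, 0, -243, 729, -1458, 2187, -2187.

-2187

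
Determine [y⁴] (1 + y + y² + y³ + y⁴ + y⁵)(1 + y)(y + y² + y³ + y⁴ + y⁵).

(1 + y + y² + y³ + y⁴ + y⁵) has coefficients 1,1,1,1,1 for degrees 0…4.
(1 + y) has coefficients 1,1,0,0,0 for degrees 0…4.
Finally multiplying by (y + y² + y³ + y⁴ + y⁵), the product of all factors after the first has coefficients 0,1,2,2,2 for degrees 0…4.
[y⁴] = 1·2 + 1·2 + 1·2 + 1·1 + 1·0 = 7.

7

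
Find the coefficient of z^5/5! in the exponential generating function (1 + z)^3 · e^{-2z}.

The EGF product rule gives c_5 = Σ_{k_1+k_2=5} C(5; k_1,k_2) · ∏ g_i(k_i), where (1+z)^3 gives the falling factorial (3)_k; e^{-2z} gives (-2)^k.
g_1(k) for k = 0…5: 1, 3, 6, 6, 0, 0.
g_2(k) for k = 0…5: 1, -2, 4, -8, 16, -32.
c_5 = Σ_k C(5,k)·g_1(k)·g_2(5−k) = 1·1·(-32) + 5·3·16 + 10·6·(-8) + 10·6·4 = −32 + 240 − 480 + 240 = -32.

-32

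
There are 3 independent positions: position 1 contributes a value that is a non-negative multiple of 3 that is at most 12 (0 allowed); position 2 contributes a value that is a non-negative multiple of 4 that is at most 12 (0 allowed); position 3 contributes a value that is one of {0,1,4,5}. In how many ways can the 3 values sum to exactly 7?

The generating function for the choices is (1 + z³ + z⁶ + z⁹ + z¹²)·(1 + z⁴ + z⁸ + z¹²)·(1 + z + z⁴ + z⁵); the count is [z⁷].
(1 + z³ + z⁶ + z⁹ + z¹²) has coefficients 1,0,0,1,0,0,1,0 for degrees 0…7.
(1 + z⁴ + z⁸ + z¹²) has coefficients 1,0,0,0,1,0,0,0 for degrees 0…7.
Finally multiplying by (1 + z + z⁴ + z⁵), the product of all factors after the first has coefficients 1,1,0,0,2,2,0,0 for degrees 0…7.
[z⁷] = 1·0 + 1·2 + 1·1 = 3.

3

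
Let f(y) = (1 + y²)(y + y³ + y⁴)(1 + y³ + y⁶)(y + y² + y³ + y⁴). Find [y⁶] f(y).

(1 + y²) has coefficients 1,0,1 for degrees 0…2.
(y + y³ + y⁴) has coefficients 0,1,0,1,1,0,0 for degrees 0…6.
Multiplying by (1 + y³ + y⁶) gives running coefficients 0,1,0,1,2,0,1 for degrees 0…6.
Finally multiplying by (y + y² + y³ + y⁴), the product of all factors after the first has coefficients 0,0,1,1,2,4,3 for degrees 0…6.
[y⁶] = 1·3 + 1·2 = 5.

5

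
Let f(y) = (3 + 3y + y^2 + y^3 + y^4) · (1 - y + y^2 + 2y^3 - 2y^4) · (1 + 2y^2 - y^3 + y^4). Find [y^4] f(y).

6

(3 + 3y + y^2 + y^3 + y^4) has coefficients 3,3,1,1,1 for degrees 0…4.
(1 - y + y^2 + 2y^3 - 2y^4) has coefficients 1,-1,1,2,-2 for degrees 0…4.
Finally multiplying by (1 + 2y^2 - y^3 + y^4), the product of all factors after the first has coefficients 1,-1,3,-1,2 for degrees 0…4.
[y^4] = 3·2 + 3·(-1) + 1·3 + 1·(-1) + 1·1 = 6.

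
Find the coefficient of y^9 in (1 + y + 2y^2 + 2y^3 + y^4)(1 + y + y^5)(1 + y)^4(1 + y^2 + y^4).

(1 + y + 2y^2 + 2y^3 + y^4) has coefficients 1,1,2,2,1 for degrees 0…4.
(1 + y + y^5) has coefficients 1,1,0,0,0,1,0,0,0,0 for degrees 0…9.
Multiplying by (1 + y)^4 gives running coefficients 1,5,10,10,5,2,4,6,4,1 for degrees 0…9.
Finally multiplying by (1 + y^2 + y^4), the product of all factors after the first has coefficients 1,5,11,15,16,17,19,18,13,9 for degrees 0…9.
[y^9] = 1·9 + 1·13 + 2·18 + 2·19 + 1·17 = 113.

113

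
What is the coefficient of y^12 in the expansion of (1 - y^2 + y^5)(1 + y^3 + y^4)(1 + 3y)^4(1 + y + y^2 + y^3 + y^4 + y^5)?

(1 - y^2 + y^5) has coefficients 1,0,-1,0,0,1 for degrees 0…5.
(1 + y^3 + y^4) has coefficients 1,0,0,1,1,0,0,0,0,0,0,0,0 for degrees 0…12.
Multiplying by (1 + 3y)^4 gives running coefficients 1,12,54,109,94,66,162,189,81,0,0,0,0 for degrees 0…12.
Finally multiplying by (1 + y + y^2 + y^3 + y^4 + y^5), the product of all factors after the first has coefficients 1,13,67,176,270,336,497,674,701,592,498,432,270 for degrees 0…12.
[y^12] = 1·270 − 1·498 + 1·674 = 446.

446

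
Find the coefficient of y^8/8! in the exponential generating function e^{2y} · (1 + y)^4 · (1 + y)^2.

The EGF product rule gives c_8 = Σ_{k_1+k_2+k_3=8} C(8; k_1,k_2,k_3) · ∏ g_i(k_i), where e^{2y} gives (2)^k; (1+y)^4 gives the falling factorial (4)_k; (1+y)^2 gives the falling factorial (2)_k.
g_1(k) for k = 0…8: 1, 2, 4, 8, 16, 32, 64, 128, 256.
g_2(k) for k = 0…8: 1, 4, 12, 24, 24, 0, 0, 0, 0.
g_3(k) for k = 0…8: 1, 2, 2, 0, 0, 0, 0, 0, 0.
First combine the last two factors: h(k) = Σ_j C(k,j)·g_2(j)·g_3(k−j) for k = 0…8: 1, 6, 30, 120, 360, 720, 720, 0, 0.
c_8 = Σ_k C(8,k)·g_1(k)·h(8−k) = 28·4·720 + 56·8·720 + 70·16·360 + 56·32·120 + 28·64·30 + 8·128·6 + 1·256·1 = 80640 + 322560 + 403200 + 215040 + 53760 + 6144 + 256 = 1081600.

1081600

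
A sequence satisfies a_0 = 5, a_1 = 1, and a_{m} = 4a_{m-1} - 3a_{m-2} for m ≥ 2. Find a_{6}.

-1451

The ordinary generating function has denominator 1 - 4x + 3x^2.
Iterating the recurrence: a_0,…,a_{6} = 5, 1, -11, -47, -155, -479, -1451.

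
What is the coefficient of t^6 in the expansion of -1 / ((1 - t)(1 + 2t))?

Partial fractions give a closed form: a_n = (-1/3)·1^n + (-2/3)·(-2)^n.
At n = 6: a_6 = -43.

-43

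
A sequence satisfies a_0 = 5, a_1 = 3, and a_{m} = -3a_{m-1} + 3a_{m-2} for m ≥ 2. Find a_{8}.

8910

The ordinary generating function has denominator 1 + 3q - 3q^2.
Iterating the recurrence: a_0,…,a_{8} = 5, 3, 6, -9, 45, -162, 621, -2349, 8910.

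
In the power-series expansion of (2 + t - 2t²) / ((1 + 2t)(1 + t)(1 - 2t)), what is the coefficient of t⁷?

Partial fractions give a closed form: a_n = (1)·(-2)^n + (1/3)·(-1)^n + (2/3)·2^n.
At n = 7: a_7 = -43.

-43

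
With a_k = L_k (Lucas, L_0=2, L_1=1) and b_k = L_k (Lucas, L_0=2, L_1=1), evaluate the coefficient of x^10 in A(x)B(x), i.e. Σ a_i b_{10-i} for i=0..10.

1531

Write out a_i and b_{10-i} for i = 0,…,10 and sum the products.
Σ = 2·123 + 1·76 + 3·47 + 4·29 + 7·18 + 11·11 + 18·7 + 29·4 + 47·3 + 76·1 + 123·2 = 1531.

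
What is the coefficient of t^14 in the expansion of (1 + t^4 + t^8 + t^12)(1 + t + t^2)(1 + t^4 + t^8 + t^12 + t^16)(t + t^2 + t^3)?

8

(1 + t^4 + t^8 + t^12) has coefficients 1,0,0,0,1,0,0,0,1,0,0,0,1 for degrees 0…12.
(1 + t + t^2) has coefficients 1,1,1,0,0,0,0,0,0,0,0,0,0,0,0 for degrees 0…14.
Multiplying by (1 + t^4 + t^8 + t^12 + t^16) gives running coefficients 1,1,1,0,1,1,1,0,1,1,1,0,1,1,1 for degrees 0…14.
Finally multiplying by (t + t^2 + t^3), the product of all factors after the first has coefficients 0,1,2,3,2,2,2,3,2,2,2,3,2,2,2 for degrees 0…14.
[t^14] = 1·2 + 1·2 + 1·2 + 1·2 = 8.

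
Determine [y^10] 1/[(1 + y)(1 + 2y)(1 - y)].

1365

The denominator gives the recurrence a_n = −2a_(n−1) + a_(n−2) + 2a_(n−3) for n ≥ 3; the numerator fixes a_0 = 1, a_1 = -2, a_2 = 5.
Iterating: 1, -2, 5, -10, 21, -42, 85, -170, 341, -682, 1365, so a_10 = 1365.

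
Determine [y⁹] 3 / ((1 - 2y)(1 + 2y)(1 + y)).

-1023

The denominator gives the recurrence a_n = −a_(n−1) + 4a_(n−2) + 4a_(n−3) for n ≥ 3; the numerator fixes a_0 = 3, a_1 = -3, a_2 = 15.
Iterating: 3, -3, 15, -15, 63, -63, 255, -255, 1023, -1023, so a_9 = -1023.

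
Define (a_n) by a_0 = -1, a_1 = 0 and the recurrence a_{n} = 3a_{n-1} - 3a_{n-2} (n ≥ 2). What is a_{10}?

The ordinary generating function has denominator 1 - 3y + 3y^2.
Iterating the recurrence: a_0,…,a_{10} = -1, 0, 3, 9, 18, 27, 27, 0, -81, -243, -486.

-486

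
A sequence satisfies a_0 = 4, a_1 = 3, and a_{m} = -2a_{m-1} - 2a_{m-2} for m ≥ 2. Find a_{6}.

56

The ordinary generating function has denominator 1 + 2t + 2t^2.
Iterating the recurrence: a_0,…,a_{6} = 4, 3, -14, 22, -16, -12, 56.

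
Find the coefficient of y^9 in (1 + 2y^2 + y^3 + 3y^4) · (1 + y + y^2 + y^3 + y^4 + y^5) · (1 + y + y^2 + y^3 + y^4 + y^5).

(1 + 2y^2 + y^3 + 3y^4) has coefficients 1,0,2,1,3 for degrees 0…4.
(1 + y + y^2 + y^3 + y^4 + y^5) has coefficients 1,1,1,1,1,1,0,0,0,0 for degrees 0…9.
Finally multiplying by (1 + y + y^2 + y^3 + y^4 + y^5), the product of all factors after the first has coefficients 1,2,3,4,5,6,5,4,3,2 for degrees 0…9.
[y^9] = 1·2 + 2·4 + 1·5 + 3·6 = 33.

33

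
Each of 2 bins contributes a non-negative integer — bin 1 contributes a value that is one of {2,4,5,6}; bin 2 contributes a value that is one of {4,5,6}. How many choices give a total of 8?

The generating function for the choices is (t^2 + t^4 + t^5 + t^6)·(t^4 + t^5 + t^6); the count is [t^8].
(t^2 + t^4 + t^5 + t^6) has coefficients 0,0,1,0,1,1,1 for degrees 0…6.
(t^4 + t^5 + t^6) has coefficients 0,0,0,0,1,1,1,0,0 for degrees 0…8.
[t^8] = 1·1 + 1·1 + 1·0 + 1·0 = 2.

2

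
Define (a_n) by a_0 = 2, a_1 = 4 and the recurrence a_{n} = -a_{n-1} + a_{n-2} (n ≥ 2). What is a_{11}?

246

The ordinary generating function has denominator 1 + t - t^2.
Iterating the recurrence: a_0,…,a_{11} = 2, 4, -2, 6, -8, 14, -22, 36, -58, 94, -152, 246.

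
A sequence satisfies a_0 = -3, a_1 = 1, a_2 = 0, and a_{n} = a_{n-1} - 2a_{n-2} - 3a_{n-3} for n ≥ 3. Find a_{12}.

-1706

The ordinary generating function has denominator 1 - z + 2z^2 + 3z^3.
Iterating the recurrence: a_0,…,a_{12} = -3, 1, 0, 7, 4, -10, -39, -31, 77, 256, 195, -548, -1706.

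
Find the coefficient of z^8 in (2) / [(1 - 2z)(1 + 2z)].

Partial fractions give a closed form: a_n = (1)·2^n + (1)·(-2)^n.
At n = 8: a_8 = 512.

512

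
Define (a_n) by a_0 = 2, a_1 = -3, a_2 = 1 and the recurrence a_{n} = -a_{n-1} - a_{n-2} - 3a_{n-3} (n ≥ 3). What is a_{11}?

The ordinary generating function has denominator 1 + q + q^2 + 3q^3.
Iterating the recurrence: a_0,…,a_{11} = 2, -3, 1, -4, 12, -11, 11, -36, 58, -55, 105, -224.

-224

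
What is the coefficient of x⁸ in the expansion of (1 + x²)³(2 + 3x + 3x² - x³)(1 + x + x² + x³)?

20

(1 + x²)³ has coefficients 1,0,3,0,3,0,1 for degrees 0…6.
(2 + 3x + 3x² - x³) has coefficients 2,3,3,-1,0,0,0,0,0 for degrees 0…8.
Finally multiplying by (1 + x + x² + x³), the product of all factors after the first has coefficients 2,5,8,7,5,2,-1,0,0 for degrees 0…8.
[x⁸] = 1·0 + 3·(-1) + 3·5 + 1·8 = 20.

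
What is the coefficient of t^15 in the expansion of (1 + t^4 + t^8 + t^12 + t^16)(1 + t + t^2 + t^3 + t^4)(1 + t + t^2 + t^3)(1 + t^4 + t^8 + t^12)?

19

(1 + t^4 + t^8 + t^12 + t^16) has coefficients 1,0,0,0,1,0,0,0,1,0,0,0,1,0,0,0 for degrees 0…15.
(1 + t + t^2 + t^3 + t^4) has coefficients 1,1,1,1,1,0,0,0,0,0,0,0,0,0,0,0 for degrees 0…15.
Multiplying by (1 + t + t^2 + t^3) gives running coefficients 1,2,3,4,4,3,2,1,0,0,0,0,0,0,0,0 for degrees 0…15.
Finally multiplying by (1 + t^4 + t^8 + t^12), the product of all factors after the first has coefficients 1,2,3,4,5,5,5,5,5,5,5,5,5,5,5,5 for degrees 0…15.
[t^15] = 1·5 + 1·5 + 1·5 + 1·4 = 19.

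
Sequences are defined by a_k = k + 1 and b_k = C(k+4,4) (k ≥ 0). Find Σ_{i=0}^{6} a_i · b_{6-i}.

924

Write out a_i and b_{6-i} for i = 0,…,6 and sum the products.
Σ = 1·210 + 2·126 + 3·70 + 4·35 + 5·15 + 6·5 + 7·1 = 924.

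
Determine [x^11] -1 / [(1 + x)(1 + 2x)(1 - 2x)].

1365

The denominator gives the recurrence a_n = −a_(n−1) + 4a_(n−2) + 4a_(n−3) for n ≥ 3; the numerator fixes a_0 = -1, a_1 = 1, a_2 = -5.
Iterating: -1, 1, -5, 5, -21, 21, -85, 85, -341, 341, -1365, 1365, so a_11 = 1365.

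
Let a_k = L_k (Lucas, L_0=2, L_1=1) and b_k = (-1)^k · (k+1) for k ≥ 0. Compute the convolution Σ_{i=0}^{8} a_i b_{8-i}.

41

The convolution is the x^8 coefficient of A(x)B(x).
Σ = 2·9 + 1·(-8) + 3·7 + 4·(-6) + 7·5 + 11·(-4) + 18·3 + 29·(-2) + 47·1 = 41.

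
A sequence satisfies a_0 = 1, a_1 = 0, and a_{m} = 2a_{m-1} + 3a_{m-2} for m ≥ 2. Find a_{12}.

The ordinary generating function has denominator 1 - 2t - 3t^2.
Iterating the recurrence: a_0,…,a_{12} = 1, 0, 3, 6, 21, 60, 183, 546, 1641, 4920, 14763, 44286, 132861.

132861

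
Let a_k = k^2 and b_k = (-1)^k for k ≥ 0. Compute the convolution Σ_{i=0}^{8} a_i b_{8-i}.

36

This is [x^8] in the product of the two ordinary generating functions.
Σ = 0·1 + 1·(-1) + 4·1 + 9·(-1) + 16·1 + 25·(-1) + 36·1 + 49·(-1) + 64·1 = 36.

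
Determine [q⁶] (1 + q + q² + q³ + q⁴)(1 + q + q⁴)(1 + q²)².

9

(1 + q + q² + q³ + q⁴) has coefficients 1,1,1,1,1 for degrees 0…4.
(1 + q + q⁴) has coefficients 1,1,0,0,1,0,0 for degrees 0…6.
Finally multiplying by (1 + q²)², the product of all factors after the first has coefficients 1,1,2,2,2,1,2 for degrees 0…6.
[q⁶] = 1·2 + 1·1 + 1·2 + 1·2 + 1·2 = 9.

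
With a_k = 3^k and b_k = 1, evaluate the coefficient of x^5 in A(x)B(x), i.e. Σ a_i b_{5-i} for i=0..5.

This is [x^5] in the product of the two ordinary generating functions.
Σ = 1·1 + 3·1 + 9·1 + 27·1 + 81·1 + 243·1 = 364.

364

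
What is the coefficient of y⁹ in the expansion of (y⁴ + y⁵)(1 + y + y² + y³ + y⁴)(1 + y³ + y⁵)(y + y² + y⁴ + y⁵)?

10

(y⁴ + y⁵) has coefficients 0,0,0,0,1,1 for degrees 0…5.
(1 + y + y² + y³ + y⁴) has coefficients 1,1,1,1,1,0,0,0,0,0 for degrees 0…9.
Multiplying by (1 + y³ + y⁵) gives running coefficients 1,1,1,2,2,2,2,2,1,1 for degrees 0…9.
Finally multiplying by (y + y² + y⁴ + y⁵), the product of all factors after the first has coefficients 0,1,2,2,4,6,6,7,8,7 for degrees 0…9.
[y⁹] = 1·6 + 1·4 = 10.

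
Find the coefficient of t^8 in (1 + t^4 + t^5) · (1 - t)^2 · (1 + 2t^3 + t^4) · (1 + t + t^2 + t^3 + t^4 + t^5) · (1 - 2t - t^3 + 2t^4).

-4

(1 + t^4 + t^5) has coefficients 1,0,0,0,1,1 for degrees 0…5.
(1 - t)^2 has coefficients 1,-2,1,0,0,0,0,0,0 for degrees 0…8.
Multiplying by (1 + 2t^3 + t^4) gives running coefficients 1,-2,1,2,-3,0,1,0,0 for degrees 0…8.
Multiplying by (1 + t + t^2 + t^3 + t^4 + t^5) gives running coefficients 1,-1,0,2,-1,-1,-1,1,0 for degrees 0…8.
Finally multiplying by (1 - 2t - t^3 + 2t^4), the product of all factors after the first has coefficients 1,-3,2,1,-2,-1,-1,8,-3 for degrees 0…8.
[t^8] = 1·(-3) + 1·(-2) + 1·1 = -4.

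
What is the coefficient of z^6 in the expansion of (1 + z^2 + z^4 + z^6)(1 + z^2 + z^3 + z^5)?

(1 + z^2 + z^4 + z^6) has coefficients 1,0,1,0,1,0,1 for degrees 0…6.
(1 + z^2 + z^3 + z^5) has coefficients 1,0,1,1,0,1,0 for degrees 0…6.
[z^6] = 1·0 + 1·0 + 1·1 + 1·1 = 2.

2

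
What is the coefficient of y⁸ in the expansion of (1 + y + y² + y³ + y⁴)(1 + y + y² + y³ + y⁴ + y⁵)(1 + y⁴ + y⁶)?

(1 + y + y² + y³ + y⁴) has coefficients 1,1,1,1,1 for degrees 0…4.
(1 + y + y² + y³ + y⁴ + y⁵) has coefficients 1,1,1,1,1,1,0,0,0 for degrees 0…8.
Finally multiplying by (1 + y⁴ + y⁶), the product of all factors after the first has coefficients 1,1,1,1,2,2,2,2,2 for degrees 0…8.
[y⁸] = 1·2 + 1·2 + 1·2 + 1·2 + 1·2 = 10.

10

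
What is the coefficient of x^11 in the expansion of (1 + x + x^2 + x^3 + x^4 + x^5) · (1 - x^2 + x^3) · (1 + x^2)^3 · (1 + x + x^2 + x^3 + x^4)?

(1 + x + x^2 + x^3 + x^4 + x^5) has coefficients 1,1,1,1,1,1 for degrees 0…5.
(1 - x^2 + x^3) has coefficients 1,0,-1,1,0,0,0,0,0,0,0,0 for degrees 0…11.
Multiplying by (1 + x^2)^3 gives running coefficients 1,0,2,1,0,3,-2,3,-1,1,0,0 for degrees 0…11.
Finally multiplying by (1 + x + x^2 + x^3 + x^4), the product of all factors after the first has coefficients 1,1,3,4,4,6,4,5,3,4,1,3 for degrees 0…11.
[x^11] = 1·3 + 1·1 + 1·4 + 1·3 + 1·5 + 1·4 = 20.

20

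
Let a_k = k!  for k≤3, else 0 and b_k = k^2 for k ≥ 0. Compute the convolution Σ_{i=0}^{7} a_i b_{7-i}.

231

The convolution is the t^7 coefficient of A(t)B(t).
Σ = 1·49 + 1·36 + 2·25 + 6·16 + 0·9 + 0·4 + 0·1 + 0·0 = 231.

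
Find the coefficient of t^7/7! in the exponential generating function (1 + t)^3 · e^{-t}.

104

The EGF product rule gives c_7 = Σ_{k_1+k_2=7} C(7; k_1,k_2) · ∏ g_i(k_i), where (1+t)^3 gives the falling factorial (3)_k; e^{-t} gives (-1)^k.
g_1(k) for k = 0…7: 1, 3, 6, 6, 0, 0, 0, 0.
g_2(k) for k = 0…7: 1, -1, 1, -1, 1, -1, 1, -1.
c_7 = Σ_k C(7,k)·g_1(k)·g_2(7−k) = 1·1·(-1) + 7·3·1 + 21·6·(-1) + 35·6·1 = −1 + 21 − 126 + 210 = 104.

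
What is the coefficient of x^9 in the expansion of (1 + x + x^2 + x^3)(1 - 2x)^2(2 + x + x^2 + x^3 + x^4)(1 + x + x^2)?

13

(1 + x + x^2 + x^3) has coefficients 1,1,1,1 for degrees 0…3.
(1 - 2x)^2 has coefficients 1,-4,4,0,0,0,0,0,0,0 for degrees 0…9.
Multiplying by (2 + x + x^2 + x^3 + x^4) gives running coefficients 2,-7,5,1,1,0,4,0,0,0 for degrees 0…9.
Finally multiplying by (1 + x + x^2), the product of all factors after the first has coefficients 2,-5,0,-1,7,2,5,4,4,0 for degrees 0…9.
[x^9] = 1·0 + 1·4 + 1·4 + 1·5 = 13.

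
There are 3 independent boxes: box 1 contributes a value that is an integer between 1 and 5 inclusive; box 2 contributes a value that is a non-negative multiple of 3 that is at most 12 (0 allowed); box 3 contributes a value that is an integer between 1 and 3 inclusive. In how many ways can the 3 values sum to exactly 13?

5

The generating function for the choices is (x + x² + x³ + x⁴ + x⁵)·(1 + x³ + x⁶ + x⁹ + x¹²)·(x + x² + x³); the count is [x¹³].
(x + x² + x³ + x⁴ + x⁵) has coefficients 0,1,1,1,1,1 for degrees 0…5.
(1 + x³ + x⁶ + x⁹ + x¹²) has coefficients 1,0,0,1,0,0,1,0,0,1,0,0,1,0 for degrees 0…13.
Finally multiplying by (x + x² + x³), the product of all factors after the first has coefficients 0,1,1,1,1,1,1,1,1,1,1,1,1,1 for degrees 0…13.
[x¹³] = 1·1 + 1·1 + 1·1 + 1·1 + 1·1 = 5.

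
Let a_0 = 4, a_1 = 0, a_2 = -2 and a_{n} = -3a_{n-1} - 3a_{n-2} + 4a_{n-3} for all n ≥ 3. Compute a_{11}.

The ordinary generating function has denominator 1 + 3z + 3z^2 - 4z^3.
Iterating the recurrence: a_0,…,a_{11} = 4, 0, -2, 22, -60, 106, -50, -408, 1798, -4370, 6084, 2050.

2050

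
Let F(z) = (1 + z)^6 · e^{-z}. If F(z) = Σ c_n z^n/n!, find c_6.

-185

The EGF product rule gives c_6 = Σ_{k_1+k_2=6} C(6; k_1,k_2) · ∏ g_i(k_i), where (1+z)^6 gives the falling factorial (6)_k; e^{-z} gives (-1)^k.
g_1(k) for k = 0…6: 1, 6, 30, 120, 360, 720, 720.
g_2(k) for k = 0…6: 1, -1, 1, -1, 1, -1, 1.
c_6 = Σ_k C(6,k)·g_1(k)·g_2(6−k) = 1·1·1 + 6·6·(-1) + 15·30·1 + 20·120·(-1) + 15·360·1 + 6·720·(-1) + 1·720·1 = 1 − 36 + 450 − 2400 + 5400 − 4320 + 720 = -185.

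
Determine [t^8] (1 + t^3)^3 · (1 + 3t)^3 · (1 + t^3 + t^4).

(1 + t^3)^3 has coefficients 1,0,0,3,0,0,3,0,0 for degrees 0…8.
(1 + 3t)^3 has coefficients 1,9,27,27,0,0,0,0,0 for degrees 0…8.
Finally multiplying by (1 + t^3 + t^4), the product of all factors after the first has coefficients 1,9,27,28,10,36,54,27,0 for degrees 0…8.
[t^8] = 1·0 + 3·36 + 3·27 = 189.

189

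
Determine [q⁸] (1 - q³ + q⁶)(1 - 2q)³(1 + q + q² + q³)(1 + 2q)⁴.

(1 - q³ + q⁶) has coefficients 1,0,0,-1,0,0,1 for degrees 0…6.
(1 - 2q)³ has coefficients 1,-6,12,-8,0,0,0,0,0 for degrees 0…8.
Multiplying by (1 + q + q² + q³) gives running coefficients 1,-5,7,-1,-2,4,-8,0,0 for degrees 0…8.
Finally multiplying by (1 + 2q)⁴, the product of all factors after the first has coefficients 1,3,-9,-33,14,108,56,-48,-96 for degrees 0…8.
[q⁸] = 1·(-96) − 1·108 + 1·(-9) = -213.

-213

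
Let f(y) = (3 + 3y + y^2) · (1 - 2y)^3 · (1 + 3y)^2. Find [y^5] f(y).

-26

(3 + 3y + y^2) has coefficients 3,3,1 for degrees 0…2.
(1 - 2y)^3 has coefficients 1,-6,12,-8,0,0 for degrees 0…5.
Finally multiplying by (1 + 3y)^2, the product of all factors after the first has coefficients 1,0,-15,10,60,-72 for degrees 0…5.
[y^5] = 3·(-72) + 3·60 + 1·10 = -26.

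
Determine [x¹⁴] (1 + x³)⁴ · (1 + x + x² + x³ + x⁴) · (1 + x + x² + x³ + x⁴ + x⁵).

(1 + x³)⁴ has coefficients 1,0,0,4,0,0,6,0,0,4,0,0,1 for degrees 0…12.
(1 + x + x² + x³ + x⁴) has coefficients 1,1,1,1,1,0,0,0,0,0,0,0,0,0,0 for degrees 0…14.
Finally multiplying by (1 + x + x² + x³ + x⁴ + x⁵), the product of all factors after the first has coefficients 1,2,3,4,5,5,4,3,2,1,0,0,0,0,0 for degrees 0…14.
[x¹⁴] = 1·0 + 4·0 + 6·2 + 4·5 + 1·3 = 35.

35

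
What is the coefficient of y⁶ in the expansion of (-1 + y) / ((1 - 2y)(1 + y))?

The denominator gives the recurrence a_n = a_(n−1) + 2a_(n−2) for n ≥ 2; the numerator fixes a_0 = -1, a_1 = 0.
Iterating: -1, 0, -2, -2, -6, -10, -22, so a_6 = -22.

-22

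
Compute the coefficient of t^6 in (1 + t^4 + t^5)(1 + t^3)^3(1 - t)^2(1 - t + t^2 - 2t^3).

-11

(1 + t^4 + t^5) has coefficients 1,0,0,0,1,1 for degrees 0…5.
(1 + t^3)^3 has coefficients 1,0,0,3,0,0,3 for degrees 0…6.
Multiplying by (1 - t)^2 gives running coefficients 1,-2,1,3,-6,3,3 for degrees 0…6.
Finally multiplying by (1 - t + t^2 - 2t^3), the product of all factors after the first has coefficients 1,-3,4,-2,-4,10,-12 for degrees 0…6.
[t^6] = 1·(-12) + 1·4 + 1·(-3) = -11.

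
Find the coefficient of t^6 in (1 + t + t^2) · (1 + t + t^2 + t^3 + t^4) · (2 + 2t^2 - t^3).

5

(1 + t + t^2) has coefficients 1,1,1 for degrees 0…2.
(1 + t + t^2 + t^3 + t^4) has coefficients 1,1,1,1,1,0,0 for degrees 0…6.
Finally multiplying by (2 + 2t^2 - t^3), the product of all factors after the first has coefficients 2,2,4,3,3,1,1 for degrees 0…6.
[t^6] = 1·1 + 1·1 + 1·3 = 5.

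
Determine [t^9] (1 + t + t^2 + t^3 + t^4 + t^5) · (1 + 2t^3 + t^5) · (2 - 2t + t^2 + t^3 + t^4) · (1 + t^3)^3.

41

(1 + t + t^2 + t^3 + t^4 + t^5) has coefficients 1,1,1,1,1,1 for degrees 0…5.
(1 + 2t^3 + t^5) has coefficients 1,0,0,2,0,1,0,0,0,0 for degrees 0…9.
Multiplying by (2 - 2t + t^2 + t^3 + t^4) gives running coefficients 2,-2,1,5,-3,4,0,3,1,1 for degrees 0…9.
Finally multiplying by (1 + t^3)^3, the product of all factors after the first has coefficients 2,-2,1,11,-9,7,21,-12,16,18 for degrees 0…9.
[t^9] = 1·18 + 1·16 + 1·(-12) + 1·21 + 1·7 + 1·(-9) = 41.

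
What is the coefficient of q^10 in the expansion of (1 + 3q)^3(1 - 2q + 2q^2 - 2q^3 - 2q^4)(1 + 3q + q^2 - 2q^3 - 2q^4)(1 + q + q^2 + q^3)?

-6

(1 + 3q)^3 has coefficients 1,9,27,27 for degrees 0…3.
(1 - 2q + 2q^2 - 2q^3 - 2q^4) has coefficients 1,-2,2,-2,-2,0,0,0,0,0,0 for degrees 0…10.
Multiplying by (1 + 3q + q^2 - 2q^3 - 2q^4) gives running coefficients 1,1,-3,0,-4,-8,-2,8,4,0,0 for degrees 0…10.
Finally multiplying by (1 + q + q^2 + q^3), the product of all factors after the first has coefficients 1,2,-1,-1,-6,-15,-14,-6,2,10,12 for degrees 0…10.
[q^10] = 1·12 + 9·10 + 27·2 + 27·(-6) = -6.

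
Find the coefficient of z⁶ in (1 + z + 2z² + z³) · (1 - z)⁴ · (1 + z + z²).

2

(1 + z + 2z² + z³) has coefficients 1,1,2,1 for degrees 0…3.
(1 - z)⁴ has coefficients 1,-4,6,-4,1,0,0 for degrees 0…6.
Finally multiplying by (1 + z + z²), the product of all factors after the first has coefficients 1,-3,3,-2,3,-3,1 for degrees 0…6.
[z⁶] = 1·1 + 1·(-3) + 2·3 + 1·(-2) = 2.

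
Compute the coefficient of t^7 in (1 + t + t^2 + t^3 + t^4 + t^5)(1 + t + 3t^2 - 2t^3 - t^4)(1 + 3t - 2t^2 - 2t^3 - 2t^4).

-11

(1 + t + t^2 + t^3 + t^4 + t^5) has coefficients 1,1,1,1,1,1 for degrees 0…5.
(1 + t + 3t^2 - 2t^3 - t^4) has coefficients 1,1,3,-2,-1,0,0,0 for degrees 0…7.
Finally multiplying by (1 + 3t - 2t^2 - 2t^3 - 2t^4), the product of all factors after the first has coefficients 1,4,4,3,-17,-7,0,6 for degrees 0…7.
[t^7] = 1·6 + 1·0 + 1·(-7) + 1·(-17) + 1·3 + 1·4 = -11.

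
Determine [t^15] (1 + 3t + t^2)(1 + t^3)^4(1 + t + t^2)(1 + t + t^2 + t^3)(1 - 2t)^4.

58

(1 + 3t + t^2) has coefficients 1,3,1 for degrees 0…2.
(1 + t^3)^4 has coefficients 1,0,0,4,0,0,6,0,0,4,0,0,1,0,0,0 for degrees 0…15.
Multiplying by (1 + t + t^2) gives running coefficients 1,1,1,4,4,4,6,6,6,4,4,4,1,1,1,0 for degrees 0…15.
Multiplying by (1 + t + t^2 + t^3) gives running coefficients 1,2,3,7,10,13,18,20,22,22,20,18,13,10,7,3 for degrees 0…15.
Finally multiplying by (1 - 2t)^4, the product of all factors after the first has coefficients 1,-6,11,-1,-22,37,-22,-20,38,-42,20,2,-3,50,-17,59 for degrees 0…15.
[t^15] = 1·59 + 3·(-17) + 1·50 = 58.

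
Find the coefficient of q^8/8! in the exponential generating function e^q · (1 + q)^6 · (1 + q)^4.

The EGF product rule gives c_8 = Σ_{k_1+k_2+k_3=8} C(8; k_1,k_2,k_3) · ∏ g_i(k_i), where e^q gives (1)^k; (1+q)^6 gives the falling factorial (6)_k; (1+q)^4 gives the falling factorial (4)_k.
g_1(k) for k = 0…8: 1, 1, 1, 1, 1, 1, 1, 1, 1.
g_2(k) for k = 0…8: 1, 6, 30, 120, 360, 720, 720, 0, 0.
g_3(k) for k = 0…8: 1, 4, 12, 24, 24, 0, 0, 0, 0.
First combine the last two factors: h(k) = Σ_j C(k,j)·g_2(j)·g_3(k−j) for k = 0…8: 1, 10, 90, 720, 5040, 30240, 151200, 604800, 1814400.
c_8 = Σ_k C(8,k)·g_1(k)·h(8−k) = 1·1·1814400 + 8·1·604800 + 28·1·151200 + 56·1·30240 + 70·1·5040 + 56·1·720 + 28·1·90 + 8·1·10 + 1·1·1 = 1814400 + 4838400 + 4233600 + 1693440 + 352800 + 40320 + 2520 + 80 + 1 = 12975561.

12975561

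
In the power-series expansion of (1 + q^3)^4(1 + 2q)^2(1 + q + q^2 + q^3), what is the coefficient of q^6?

(1 + q^3)^4 has coefficients 1,0,0,4,0,0,6 for degrees 0…6.
(1 + 2q)^2 has coefficients 1,4,4,0,0,0,0 for degrees 0…6.
Finally multiplying by (1 + q + q^2 + q^3), the product of all factors after the first has coefficients 1,5,9,9,8,4,0 for degrees 0…6.
[q^6] = 1·0 + 4·9 + 6·1 = 42.

42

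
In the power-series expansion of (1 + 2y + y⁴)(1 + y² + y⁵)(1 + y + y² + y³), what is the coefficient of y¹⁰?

1

(1 + 2y + y⁴) has coefficients 1,2,0,0,1 for degrees 0…4.
(1 + y² + y⁵) has coefficients 1,0,1,0,0,1,0,0,0,0,0 for degrees 0…10.
Finally multiplying by (1 + y + y² + y³), the product of all factors after the first has coefficients 1,1,2,2,1,2,1,1,1,0,0 for degrees 0…10.
[y¹⁰] = 1·0 + 2·0 + 1·1 = 1.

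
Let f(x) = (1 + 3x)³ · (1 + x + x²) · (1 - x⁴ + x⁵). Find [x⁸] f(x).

(1 + 3x)³ has coefficients 1,9,27,27 for degrees 0…3.
(1 + x + x²) has coefficients 1,1,1,0,0,0,0,0,0 for degrees 0…8.
Finally multiplying by (1 - x⁴ + x⁵), the product of all factors after the first has coefficients 1,1,1,0,-1,0,0,1,0 for degrees 0…8.
[x⁸] = 1·0 + 9·1 + 27·0 + 27·0 = 9.

9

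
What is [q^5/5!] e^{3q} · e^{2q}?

The EGF product rule gives c_5 = Σ_{k_1+k_2=5} C(5; k_1,k_2) · ∏ g_i(k_i), where e^{3q} gives (3)^k; e^{2q} gives (2)^k.
g_1(k) for k = 0…5: 1, 3, 9, 27, 81, 243.
g_2(k) for k = 0…5: 1, 2, 4, 8, 16, 32.
c_5 = Σ_k C(5,k)·g_1(k)·g_2(5−k) = 1·1·32 + 5·3·16 + 10·9·8 + 10·27·4 + 5·81·2 + 1·243·1 = 32 + 240 + 720 + 1080 + 810 + 243 = 3125.

3125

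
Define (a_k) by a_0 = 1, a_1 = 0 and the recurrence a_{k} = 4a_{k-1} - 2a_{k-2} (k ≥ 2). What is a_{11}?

-152192

The ordinary generating function has denominator 1 - 4q + 2q^2.
Iterating the recurrence: a_0,…,a_{11} = 1, 0, -2, -8, -28, -96, -328, -1120, -3824, -13056, -44576, -152192.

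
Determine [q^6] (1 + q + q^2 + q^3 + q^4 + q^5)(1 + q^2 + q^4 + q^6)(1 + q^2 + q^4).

(1 + q + q^2 + q^3 + q^4 + q^5) has coefficients 1,1,1,1,1,1 for degrees 0…5.
(1 + q^2 + q^4 + q^6) has coefficients 1,0,1,0,1,0,1 for degrees 0…6.
Finally multiplying by (1 + q^2 + q^4), the product of all factors after the first has coefficients 1,0,2,0,3,0,3 for degrees 0…6.
[q^6] = 1·3 + 1·0 + 1·3 + 1·0 + 1·2 + 1·0 = 8.

8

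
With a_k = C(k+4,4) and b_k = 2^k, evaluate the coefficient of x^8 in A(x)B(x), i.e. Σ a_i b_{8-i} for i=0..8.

7099

This is [x^8] in the product of the two ordinary generating functions.
Σ = 1·256 + 5·128 + 15·64 + 35·32 + 70·16 + 126·8 + 210·4 + 330·2 + 495·1 = 7099.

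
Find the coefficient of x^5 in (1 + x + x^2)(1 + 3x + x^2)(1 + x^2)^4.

40

(1 + x + x^2) has coefficients 1,1,1 for degrees 0…2.
(1 + 3x + x^2) has coefficients 1,3,1,0,0,0 for degrees 0…5.
Finally multiplying by (1 + x^2)^4, the product of all factors after the first has coefficients 1,3,5,12,10,18 for degrees 0…5.
[x^5] = 1·18 + 1·10 + 1·12 = 40.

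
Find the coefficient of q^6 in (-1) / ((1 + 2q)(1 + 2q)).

The denominator gives the recurrence a_n = −4a_(n−1) − 4a_(n−2) for n ≥ 2; the numerator fixes a_0 = -1, a_1 = 4.
Iterating: -1, 4, -12, 32, -80, 192, -448, so a_6 = -448.

-448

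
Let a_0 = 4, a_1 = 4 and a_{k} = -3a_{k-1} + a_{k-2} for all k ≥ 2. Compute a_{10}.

The ordinary generating function has denominator 1 + 3x - x^2.
Iterating the recurrence: a_0,…,a_{10} = 4, 4, -8, 28, -92, 304, -1004, 3316, -10952, 36172, -119468.

-119468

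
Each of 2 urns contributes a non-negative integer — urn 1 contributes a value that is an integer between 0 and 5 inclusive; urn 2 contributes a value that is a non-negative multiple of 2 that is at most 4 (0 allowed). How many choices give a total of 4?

The generating function for the choices is (1 + t + t^2 + t^3 + t^4 + t^5)·(1 + t^2 + t^4); the count is [t^4].
(1 + t + t^2 + t^3 + t^4 + t^5) has coefficients 1,1,1,1,1 for degrees 0…4.
(1 + t^2 + t^4) has coefficients 1,0,1,0,1 for degrees 0…4.
[t^4] = 1·1 + 1·0 + 1·1 + 1·0 + 1·1 = 3.

3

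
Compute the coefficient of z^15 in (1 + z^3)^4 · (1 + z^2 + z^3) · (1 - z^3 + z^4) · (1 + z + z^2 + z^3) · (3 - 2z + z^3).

25

(1 + z^3)^4 has coefficients 1,0,0,4,0,0,6,0,0,4,0,0,1 for degrees 0…12.
(1 + z^2 + z^3) has coefficients 1,0,1,1,0,0,0,0,0,0,0,0,0,0,0,0 for degrees 0…15.
Multiplying by (1 - z^3 + z^4) gives running coefficients 1,0,1,0,1,-1,0,1,0,0,0,0,0,0,0,0 for degrees 0…15.
Multiplying by (1 + z + z^2 + z^3) gives running coefficients 1,1,2,2,2,1,0,1,0,1,1,0,0,0,0,0 for degrees 0…15.
Finally multiplying by (3 - 2z + z^3), the product of all factors after the first has coefficients 3,1,4,3,3,1,0,5,-1,3,2,-2,1,1,0,0 for degrees 0…15.
[z^15] = 1·0 + 4·1 + 6·3 + 4·0 + 1·3 = 25.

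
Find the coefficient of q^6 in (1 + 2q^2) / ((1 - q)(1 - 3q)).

The denominator gives the recurrence a_n = 4a_(n−1) − 3a_(n−2) for n ≥ 3; the numerator fixes a_0 = 1, a_1 = 4, a_2 = 15.
Iterating: 1, 4, 15, 48, 147, 444, 1335, so a_6 = 1335.

1335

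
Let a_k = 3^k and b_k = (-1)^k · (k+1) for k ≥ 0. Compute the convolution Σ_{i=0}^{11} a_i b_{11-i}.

Write out a_i and b_{11-i} for i = 0,…,11 and sum the products.
Σ = 1·(-12) + 3·11 + 9·(-10) + 27·9 + 81·(-8) + 243·7 + 729·(-6) + 2187·5 + 6561·(-4) + 19683·3 + 59049·(-2) + 177147·1 = 99642.

99642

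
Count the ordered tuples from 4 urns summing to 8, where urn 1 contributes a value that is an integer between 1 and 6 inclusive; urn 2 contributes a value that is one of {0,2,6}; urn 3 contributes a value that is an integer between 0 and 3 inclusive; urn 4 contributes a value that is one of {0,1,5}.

The generating function for the choices is (x + x² + x³ + x⁴ + x⁵ + x⁶)·(1 + x² + x⁶)·(1 + x + x² + x³)·(1 + x + x⁵); the count is [x⁸].
(x + x² + x³ + x⁴ + x⁵ + x⁶) has coefficients 0,1,1,1,1,1,1 for degrees 0…6.
(1 + x² + x⁶) has coefficients 1,0,1,0,0,0,1,0,0 for degrees 0…8.
Multiplying by (1 + x + x² + x³) gives running coefficients 1,1,2,2,1,1,1,1,1 for degrees 0…8.
Finally multiplying by (1 + x + x⁵), the product of all factors after the first has coefficients 1,2,3,4,3,3,3,4,4 for degrees 0…8.
[x⁸] = 1·4 + 1·3 + 1·3 + 1·3 + 1·4 + 1·3 = 20.

20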